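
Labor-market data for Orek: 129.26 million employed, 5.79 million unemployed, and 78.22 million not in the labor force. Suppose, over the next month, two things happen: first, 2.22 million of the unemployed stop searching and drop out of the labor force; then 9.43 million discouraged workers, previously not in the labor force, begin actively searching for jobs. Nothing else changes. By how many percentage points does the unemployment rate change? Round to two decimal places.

The unemployment rate changes by +4.85 percentage points.

Initially, labor force = 129.26 + 5.79 = 135.05 million, so u = 5.79/135.05 = 4.29%.
After the first change, unemployed and labor force both fall by 2.22 → E = 129.26, U = 3.57, labor force = 132.83 million.
After the second change, unemployed and labor force both rise by 9.43 → E = 129.26, U = 13.00, labor force = 142.26 million.
New unemployment rate = 13.00 / 142.26 = 9.14%.
Change = 9.14% − 4.29% = +4.85 percentage points.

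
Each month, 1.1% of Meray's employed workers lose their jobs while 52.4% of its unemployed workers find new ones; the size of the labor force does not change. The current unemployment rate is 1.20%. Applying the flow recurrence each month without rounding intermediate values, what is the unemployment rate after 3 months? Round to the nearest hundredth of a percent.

With a fixed labor force, u_{t+1} = u_t + s·(1−u_t) − f·u_t = u_t·(1−s−f) + s.
Here 1−s−f = 0.465 and s = 0.011.
u_1 = 0.012000 × 0.465 + 0.011 = 0.016580.
u_2 = 0.016580 × 0.465 + 0.011 = 0.018710.
u_3 = 0.018710 × 0.465 + 0.011 = 0.019700.

Unemployment rate after three months ≈ 1.97%.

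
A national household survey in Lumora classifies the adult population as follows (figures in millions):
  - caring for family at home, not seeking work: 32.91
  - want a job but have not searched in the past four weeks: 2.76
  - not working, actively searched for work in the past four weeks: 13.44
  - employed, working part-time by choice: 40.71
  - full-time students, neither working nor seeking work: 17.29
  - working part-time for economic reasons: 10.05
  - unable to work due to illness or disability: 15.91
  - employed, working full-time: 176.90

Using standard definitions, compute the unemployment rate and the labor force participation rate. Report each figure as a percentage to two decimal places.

Employed = 40.71 + 10.05 + 176.90 = 227.66 million (anyone who worked, including part-time for economic reasons, counts as employed).
Unemployed = 13.44 million.
Labor force = 227.66 + 13.44 = 241.10 million.
Not in labor force = 32.91 + 2.76 + 17.29 + 15.91 = 68.87 million (those not working and not actively searching are outside the labor force — including those who want a job but have given up searching).
Civilian working-age population = 241.10 + 68.87 = 309.97 million.
Unemployment rate = 13.44 / 241.10 = 5.57%.
Labor force participation rate = 241.10 / 309.97 = 77.78%.

Unemployment rate ≈ 5.57%; labor force participation rate ≈ 77.78%.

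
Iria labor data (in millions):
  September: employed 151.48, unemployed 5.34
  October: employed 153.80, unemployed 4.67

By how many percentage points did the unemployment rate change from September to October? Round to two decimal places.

The unemployment rate changed by −0.46 percentage points.

September: labor force = 151.48 + 5.34 = 156.82; u = 5.34/156.82 = 3.41%.
October: labor force = 153.80 + 4.67 = 158.47; u = 4.67/158.47 = 2.95%.
Change = 2.95% − 3.41% = −0.46 pp.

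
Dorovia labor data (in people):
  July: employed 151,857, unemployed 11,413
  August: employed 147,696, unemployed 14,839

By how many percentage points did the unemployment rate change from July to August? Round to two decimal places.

The unemployment rate changed by +2.14 percentage points.

July: labor force = 151,857 + 11,413 = 163,270; u = 11,413/163,270 = 6.99%.
August: labor force = 147,696 + 14,839 = 162,535; u = 14,839/162,535 = 9.13%.
Change = 9.13% − 6.99% = +2.14 pp.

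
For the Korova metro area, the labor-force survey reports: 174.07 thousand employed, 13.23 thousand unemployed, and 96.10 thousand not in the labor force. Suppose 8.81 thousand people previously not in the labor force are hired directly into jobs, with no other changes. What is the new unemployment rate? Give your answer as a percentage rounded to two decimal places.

New unemployment rate ≈ 6.75%.

Initially, labor force = 174.07 + 13.23 = 187.30 thousand, so u = 13.23/187.30 = 7.06%.
After the change, employed and labor force both rise by 8.81; unemployed unchanged → E = 182.88, U = 13.23, labor force = 196.11 thousand.
New unemployment rate = 13.23 / 196.11 = 6.75%.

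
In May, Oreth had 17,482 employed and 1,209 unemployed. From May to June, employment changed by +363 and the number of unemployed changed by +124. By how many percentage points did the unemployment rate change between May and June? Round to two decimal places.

May: labor force = 17,482 + 1,209 = 18,691; u = 1,209/18,691 = 6.47%.
June: labor force = 17,845 + 1,333 = 19,178; u = 1,333/19,178 = 6.95%.
Change = 6.95% − 6.47% = +0.48 pp.

The unemployment rate changed by +0.48 percentage points.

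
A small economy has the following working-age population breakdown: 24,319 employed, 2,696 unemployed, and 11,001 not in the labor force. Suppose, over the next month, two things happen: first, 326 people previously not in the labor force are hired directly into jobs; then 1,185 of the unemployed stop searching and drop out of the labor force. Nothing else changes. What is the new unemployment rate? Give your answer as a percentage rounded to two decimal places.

New unemployment rate ≈ 5.78%.

Initially, labor force = 24,319 + 2,696 = 27,015, so u = 2,696/27,015 = 9.98%.
After the first change, employed and labor force both rise by 326; unemployed unchanged → E = 24,645, U = 2,696, labor force = 27,341.
After the second change, unemployed and labor force both fall by 1,185 → E = 24,645, U = 1,511, labor force = 26,156.
New unemployment rate = 1,511 / 26,156 = 5.78%.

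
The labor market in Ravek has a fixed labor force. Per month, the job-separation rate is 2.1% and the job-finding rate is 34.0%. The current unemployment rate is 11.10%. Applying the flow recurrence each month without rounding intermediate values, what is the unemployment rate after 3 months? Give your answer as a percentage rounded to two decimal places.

Unemployment rate after three months ≈ 7.20%.

With a fixed labor force, u_{t+1} = u_t + s·(1−u_t) − f·u_t = u_t·(1−s−f) + s.
Here 1−s−f = 0.639 and s = 0.021.
u_1 = 0.111000 × 0.639 + 0.021 = 0.091929.
u_2 = 0.091929 × 0.639 + 0.021 = 0.079743.
u_3 = 0.079743 × 0.639 + 0.021 = 0.071956.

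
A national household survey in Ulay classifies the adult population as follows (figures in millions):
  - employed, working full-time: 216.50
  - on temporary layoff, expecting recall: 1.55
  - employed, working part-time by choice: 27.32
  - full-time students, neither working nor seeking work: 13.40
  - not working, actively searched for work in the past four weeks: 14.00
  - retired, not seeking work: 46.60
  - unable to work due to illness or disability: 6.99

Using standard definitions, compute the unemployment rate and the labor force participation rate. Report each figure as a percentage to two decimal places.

Employed = 216.50 + 27.32 = 243.82 million.
Unemployed = 1.55 + 14.00 = 15.55 million (jobless and actively searching, or on temporary layoff).
Labor force = 243.82 + 15.55 = 259.37 million.
Not in labor force = 13.40 + 46.60 + 6.99 = 66.99 million (those not working and not actively searching are outside the labor force).
Civilian working-age population = 259.37 + 66.99 = 326.36 million.
Unemployment rate = 15.55 / 259.37 = 6.00%.
Labor force participation rate = 259.37 / 326.36 = 79.47%.

Unemployment rate ≈ 6.00%; labor force participation rate ≈ 79.47%.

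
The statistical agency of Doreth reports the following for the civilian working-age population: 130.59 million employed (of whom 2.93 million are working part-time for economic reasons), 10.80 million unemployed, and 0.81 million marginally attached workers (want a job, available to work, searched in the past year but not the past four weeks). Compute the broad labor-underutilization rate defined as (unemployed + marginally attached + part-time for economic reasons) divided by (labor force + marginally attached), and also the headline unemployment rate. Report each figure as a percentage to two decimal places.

Labor force = 130.59 + 10.80 = 141.39 million.
Numerator = 10.80 + 0.81 + 2.93 = 14.54 million.
Denominator = 141.39 + 0.81 = 142.20 million.
Broad rate = 14.54 / 142.20 = 10.23%.
Headline unemployment rate = 10.80 / 141.39 = 7.64%.

Broad underutilization rate ≈ 10.23%; headline unemployment rate ≈ 7.64%.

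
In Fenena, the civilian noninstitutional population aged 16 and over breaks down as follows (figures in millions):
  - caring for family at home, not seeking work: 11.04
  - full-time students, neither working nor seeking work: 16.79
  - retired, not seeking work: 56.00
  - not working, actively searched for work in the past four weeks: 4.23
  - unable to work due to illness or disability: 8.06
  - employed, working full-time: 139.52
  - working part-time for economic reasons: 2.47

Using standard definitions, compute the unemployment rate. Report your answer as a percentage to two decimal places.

Employed = 139.52 + 2.47 = 141.99 million (anyone who worked, including part-time for economic reasons, counts as employed).
Unemployed = 4.23 million.
Labor force = 141.99 + 4.23 = 146.22 million.
Unemployment rate = 4.23 / 146.22 = 2.89%.

Unemployment rate ≈ 2.89%.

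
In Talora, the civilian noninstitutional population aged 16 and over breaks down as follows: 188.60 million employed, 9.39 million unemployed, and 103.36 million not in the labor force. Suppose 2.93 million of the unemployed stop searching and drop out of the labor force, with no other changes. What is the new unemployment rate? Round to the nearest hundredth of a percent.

New unemployment rate ≈ 3.31%.

Initially, labor force = 188.60 + 9.39 = 197.99 million, so u = 9.39/197.99 = 4.74%.
After the change, unemployed and labor force both fall by 2.93 → E = 188.60, U = 6.46, labor force = 195.06 million.
New unemployment rate = 6.46 / 195.06 = 3.31%.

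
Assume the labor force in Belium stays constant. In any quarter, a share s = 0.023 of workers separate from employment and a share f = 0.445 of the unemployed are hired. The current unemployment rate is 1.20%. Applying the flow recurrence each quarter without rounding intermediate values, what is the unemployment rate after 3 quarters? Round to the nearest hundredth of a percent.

With a fixed labor force, u_{t+1} = u_t + s·(1−u_t) − f·u_t = u_t·(1−s−f) + s.
Here 1−s−f = 0.532 and s = 0.023.
u_1 = 0.012000 × 0.532 + 0.023 = 0.029384.
u_2 = 0.029384 × 0.532 + 0.023 = 0.038632.
u_3 = 0.038632 × 0.532 + 0.023 = 0.043552.

Unemployment rate after three quarters ≈ 4.36%.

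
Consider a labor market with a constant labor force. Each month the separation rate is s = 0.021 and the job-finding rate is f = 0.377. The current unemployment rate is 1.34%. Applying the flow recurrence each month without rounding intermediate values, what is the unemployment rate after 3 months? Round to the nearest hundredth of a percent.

Unemployment rate after three months ≈ 4.42%.

With a fixed labor force, u_{t+1} = u_t + s·(1−u_t) − f·u_t = u_t·(1−s−f) + s.
Here 1−s−f = 0.602 and s = 0.021.
u_1 = 0.013400 × 0.602 + 0.021 = 0.029067.
u_2 = 0.029067 × 0.602 + 0.021 = 0.038498.
u_3 = 0.038498 × 0.602 + 0.021 = 0.044176.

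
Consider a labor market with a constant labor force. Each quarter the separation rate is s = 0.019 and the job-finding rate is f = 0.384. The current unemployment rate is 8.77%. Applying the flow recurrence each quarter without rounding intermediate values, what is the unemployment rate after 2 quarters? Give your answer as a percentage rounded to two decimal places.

With a fixed labor force, u_{t+1} = u_t + s·(1−u_t) − f·u_t = u_t·(1−s−f) + s.
Here 1−s−f = 0.597 and s = 0.019.
u_1 = 0.087700 × 0.597 + 0.019 = 0.071357.
u_2 = 0.071357 × 0.597 + 0.019 = 0.061600.

Unemployment rate after two quarters ≈ 6.16%.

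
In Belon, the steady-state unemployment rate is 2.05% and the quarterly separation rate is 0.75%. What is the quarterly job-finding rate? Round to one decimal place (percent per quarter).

Job-finding rate ≈ 35.8% per quarter.

From u* = s/(s+f): f = s·(1−u)/u.
f = 0.75 × (1 − 0.0205) / 0.0205 = 0.7346 / 0.0205 ≈ 35.8% per quarter.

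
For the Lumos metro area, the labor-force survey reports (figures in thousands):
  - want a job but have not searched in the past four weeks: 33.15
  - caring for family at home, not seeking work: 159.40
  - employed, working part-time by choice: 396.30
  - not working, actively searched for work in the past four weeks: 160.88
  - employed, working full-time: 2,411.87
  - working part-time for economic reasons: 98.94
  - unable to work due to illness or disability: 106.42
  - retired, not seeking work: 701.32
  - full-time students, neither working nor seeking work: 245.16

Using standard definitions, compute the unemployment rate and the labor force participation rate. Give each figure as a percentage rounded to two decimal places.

Employed = 396.30 + 2,411.87 + 98.94 = 2,907.11 thousand (anyone who worked, including part-time for economic reasons, counts as employed).
Unemployed = 160.88 thousand.
Labor force = 2,907.11 + 160.88 = 3,067.99 thousand.
Not in labor force = 33.15 + 159.40 + 106.42 + 701.32 + 245.16 = 1,245.45 thousand (those not working and not actively searching are outside the labor force — including those who want a job but have given up searching).
Civilian working-age population = 3,067.99 + 1,245.45 = 4,313.44 thousand.
Unemployment rate = 160.88 / 3,067.99 = 5.24%.
Labor force participation rate = 3,067.99 / 4,313.44 = 71.13%.

Unemployment rate ≈ 5.24%; labor force participation rate ≈ 71.13%.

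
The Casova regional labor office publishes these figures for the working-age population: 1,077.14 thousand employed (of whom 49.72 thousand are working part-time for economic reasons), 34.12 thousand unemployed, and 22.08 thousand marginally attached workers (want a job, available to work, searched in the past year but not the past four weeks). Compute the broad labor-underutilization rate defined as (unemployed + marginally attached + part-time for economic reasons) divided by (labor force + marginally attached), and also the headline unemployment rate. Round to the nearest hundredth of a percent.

Labor force = 1,077.14 + 34.12 = 1,111.26 thousand.
Numerator = 34.12 + 22.08 + 49.72 = 105.92 thousand.
Denominator = 1,111.26 + 22.08 = 1,133.34 thousand.
Broad rate = 105.92 / 1,133.34 = 9.35%.
Headline unemployment rate = 34.12 / 1,111.26 = 3.07%.

Broad underutilization rate ≈ 9.35%; headline unemployment rate ≈ 3.07%.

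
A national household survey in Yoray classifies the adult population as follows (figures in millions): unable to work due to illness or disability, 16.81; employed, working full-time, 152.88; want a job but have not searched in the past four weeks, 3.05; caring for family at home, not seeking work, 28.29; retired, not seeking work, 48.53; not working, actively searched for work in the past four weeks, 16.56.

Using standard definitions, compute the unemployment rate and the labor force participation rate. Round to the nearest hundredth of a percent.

Employed = 152.88 million.
Unemployed = 16.56 million.
Labor force = 152.88 + 16.56 = 169.44 million.
Not in labor force = 16.81 + 3.05 + 28.29 + 48.53 = 96.68 million (those not working and not actively searching are outside the labor force — including those who want a job but have given up searching).
Civilian working-age population = 169.44 + 96.68 = 266.12 million.
Unemployment rate = 16.56 / 169.44 = 9.77%.
Labor force participation rate = 169.44 / 266.12 = 63.67%.

Unemployment rate ≈ 9.77%; labor force participation rate ≈ 63.67%.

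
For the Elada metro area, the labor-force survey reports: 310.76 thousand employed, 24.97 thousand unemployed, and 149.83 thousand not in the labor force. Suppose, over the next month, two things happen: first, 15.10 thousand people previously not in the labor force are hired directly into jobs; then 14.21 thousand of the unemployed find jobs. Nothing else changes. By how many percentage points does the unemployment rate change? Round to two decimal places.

The unemployment rate changes by −4.37 percentage points.

Initially, labor force = 310.76 + 24.97 = 335.73 thousand, so u = 24.97/335.73 = 7.44%.
After the first change, employed and labor force both rise by 15.10; unemployed unchanged → E = 325.86, U = 24.97, labor force = 350.83 thousand.
After the second change, unemployed falls and employed rises by 14.21; labor force unchanged → E = 340.07, U = 10.76, labor force = 350.83 thousand.
New unemployment rate = 10.76 / 350.83 = 3.07%.
Change = 3.07% − 7.44% = −4.37 percentage points.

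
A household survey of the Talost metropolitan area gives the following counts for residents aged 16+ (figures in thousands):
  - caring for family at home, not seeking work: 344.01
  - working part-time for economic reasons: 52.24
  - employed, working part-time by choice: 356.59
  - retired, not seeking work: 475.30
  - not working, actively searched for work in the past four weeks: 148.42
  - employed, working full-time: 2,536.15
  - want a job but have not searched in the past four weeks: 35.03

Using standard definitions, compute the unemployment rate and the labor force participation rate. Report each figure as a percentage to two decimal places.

Employed = 52.24 + 356.59 + 2,536.15 = 2,944.98 thousand (anyone who worked, including part-time for economic reasons, counts as employed).
Unemployed = 148.42 thousand.
Labor force = 2,944.98 + 148.42 = 3,093.40 thousand.
Not in labor force = 344.01 + 475.30 + 35.03 = 854.34 thousand (those not working and not actively searching are outside the labor force — including those who want a job but have given up searching).
Civilian working-age population = 3,093.40 + 854.34 = 3,947.74 thousand.
Unemployment rate = 148.42 / 3,093.40 = 4.80%.
Labor force participation rate = 3,093.40 / 3,947.74 = 78.36%.

Unemployment rate ≈ 4.80%; labor force participation rate ≈ 78.36%.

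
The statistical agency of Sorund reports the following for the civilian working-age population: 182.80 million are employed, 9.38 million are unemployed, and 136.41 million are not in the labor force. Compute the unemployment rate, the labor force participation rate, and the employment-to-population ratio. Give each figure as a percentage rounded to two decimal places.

Unemployment rate ≈ 4.88%; labor force participation rate ≈ 58.49%; employment-population ratio ≈ 55.63%.

Labor force = employed + unemployed = 182.80 + 9.38 = 192.18 million.
Working-age population = 192.18 + 136.41 = 328.59 million.
Unemployment rate = 9.38 / 192.18 = 4.88%.
Labor force participation rate = 192.18 / 328.59 = 58.49%.
Employment-population ratio = 182.80 / 328.59 = 55.63%.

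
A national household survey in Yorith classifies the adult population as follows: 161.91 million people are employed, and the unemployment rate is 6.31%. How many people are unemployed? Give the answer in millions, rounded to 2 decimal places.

Let U be the number unemployed. The labor force is E + U, and U/(E+U) = 0.0631.
So U = 0.0631 × 161.91 / (1 − 0.0631) = 10.2165 / 0.9369 ≈ 10.90 million.

About 10.90 million are unemployed.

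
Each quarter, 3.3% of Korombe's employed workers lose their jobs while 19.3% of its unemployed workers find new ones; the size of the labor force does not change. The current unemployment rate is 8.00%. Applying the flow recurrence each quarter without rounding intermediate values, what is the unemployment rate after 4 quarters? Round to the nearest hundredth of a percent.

With a fixed labor force, u_{t+1} = u_t + s·(1−u_t) − f·u_t = u_t·(1−s−f) + s.
Here 1−s−f = 0.774 and s = 0.033.
u_1 = 0.080000 × 0.774 + 0.033 = 0.094920.
u_2 = 0.094920 × 0.774 + 0.033 = 0.106468.
u_3 = 0.106468 × 0.774 + 0.033 = 0.115406.
u_4 = 0.115406 × 0.774 + 0.033 = 0.122324.

Unemployment rate after four quarters ≈ 12.23%.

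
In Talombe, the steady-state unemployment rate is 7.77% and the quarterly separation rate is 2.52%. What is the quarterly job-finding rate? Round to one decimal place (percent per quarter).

Job-finding rate ≈ 29.9% per quarter.

From u* = s/(s+f): f = s·(1−u)/u.
f = 2.52 × (1 − 0.0777) / 0.0777 = 2.3242 / 0.0777 ≈ 29.9% per quarter.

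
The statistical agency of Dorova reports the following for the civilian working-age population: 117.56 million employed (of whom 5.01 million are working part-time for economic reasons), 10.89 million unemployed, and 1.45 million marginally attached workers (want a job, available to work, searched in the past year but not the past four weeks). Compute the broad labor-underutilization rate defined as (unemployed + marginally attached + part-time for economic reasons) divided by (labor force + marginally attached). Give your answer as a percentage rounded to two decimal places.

Labor force = 117.56 + 10.89 = 128.45 million.
Numerator = 10.89 + 1.45 + 5.01 = 17.35 million.
Denominator = 128.45 + 1.45 = 129.90 million.
Broad rate = 17.35 / 129.90 = 13.36%.

Broad underutilization rate ≈ 13.36%.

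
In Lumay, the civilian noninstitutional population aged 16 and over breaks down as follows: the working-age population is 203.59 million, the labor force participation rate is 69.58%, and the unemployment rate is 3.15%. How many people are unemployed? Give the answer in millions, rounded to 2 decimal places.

About 4.46 million are unemployed.

Labor force = 0.6958 × 203.59 = 141.66 million.
Unemployed = 0.0315 × 141.66 ≈ 4.46 million.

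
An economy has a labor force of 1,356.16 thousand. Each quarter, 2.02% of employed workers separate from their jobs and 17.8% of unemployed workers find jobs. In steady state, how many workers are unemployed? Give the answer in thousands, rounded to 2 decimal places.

About 138.22 thousand are unemployed in steady state.

Steady-state unemployment rate u* = s/(s+f) = 2.02/(2.02+17.8) = 0.101917.
Unemployed = u* × labor force = 0.101917 × 1,356.16 ≈ 138.22 thousand.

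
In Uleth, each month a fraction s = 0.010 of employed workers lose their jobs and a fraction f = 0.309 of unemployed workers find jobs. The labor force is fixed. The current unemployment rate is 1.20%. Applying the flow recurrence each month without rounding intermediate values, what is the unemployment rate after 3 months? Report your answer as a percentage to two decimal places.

Unemployment rate after three months ≈ 2.52%.

With a fixed labor force, u_{t+1} = u_t + s·(1−u_t) − f·u_t = u_t·(1−s−f) + s.
Here 1−s−f = 0.681 and s = 0.010.
u_1 = 0.012000 × 0.681 + 0.010 = 0.018172.
u_2 = 0.018172 × 0.681 + 0.010 = 0.022375.
u_3 = 0.022375 × 0.681 + 0.010 = 0.025237.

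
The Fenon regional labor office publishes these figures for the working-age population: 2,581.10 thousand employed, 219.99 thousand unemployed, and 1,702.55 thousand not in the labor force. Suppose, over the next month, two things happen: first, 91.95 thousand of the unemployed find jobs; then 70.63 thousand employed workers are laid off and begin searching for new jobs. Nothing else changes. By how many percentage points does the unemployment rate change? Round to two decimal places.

Initially, labor force = 2,581.10 + 219.99 = 2,801.09 thousand, so u = 219.99/2,801.09 = 7.85%.
After the first change, unemployed falls and employed rises by 91.95; labor force unchanged → E = 2,673.05, U = 128.04, labor force = 2,801.09 thousand.
After the second change, employed falls and unemployed rises by 70.63; labor force unchanged → E = 2,602.42, U = 198.67, labor force = 2,801.09 thousand.
New unemployment rate = 198.67 / 2,801.09 = 7.09%.
Change = 7.09% − 7.85% = −0.76 percentage points.

The unemployment rate changes by −0.76 percentage points.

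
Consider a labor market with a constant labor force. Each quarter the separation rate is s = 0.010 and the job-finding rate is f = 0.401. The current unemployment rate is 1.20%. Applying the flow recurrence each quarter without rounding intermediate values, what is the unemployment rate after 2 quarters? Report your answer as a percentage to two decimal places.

With a fixed labor force, u_{t+1} = u_t + s·(1−u_t) − f·u_t = u_t·(1−s−f) + s.
Here 1−s−f = 0.589 and s = 0.010.
u_1 = 0.012000 × 0.589 + 0.010 = 0.017068.
u_2 = 0.017068 × 0.589 + 0.010 = 0.020053.

Unemployment rate after two quarters ≈ 2.01%.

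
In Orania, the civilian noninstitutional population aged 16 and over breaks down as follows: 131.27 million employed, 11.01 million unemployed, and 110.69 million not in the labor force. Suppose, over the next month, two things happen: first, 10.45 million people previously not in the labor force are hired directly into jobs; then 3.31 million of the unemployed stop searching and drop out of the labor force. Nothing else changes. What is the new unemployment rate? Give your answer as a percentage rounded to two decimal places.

New unemployment rate ≈ 5.15%.

Initially, labor force = 131.27 + 11.01 = 142.28 million, so u = 11.01/142.28 = 7.74%.
After the first change, employed and labor force both rise by 10.45; unemployed unchanged → E = 141.72, U = 11.01, labor force = 152.73 million.
After the second change, unemployed and labor force both fall by 3.31 → E = 141.72, U = 7.70, labor force = 149.42 million.
New unemployment rate = 7.70 / 149.42 = 5.15%.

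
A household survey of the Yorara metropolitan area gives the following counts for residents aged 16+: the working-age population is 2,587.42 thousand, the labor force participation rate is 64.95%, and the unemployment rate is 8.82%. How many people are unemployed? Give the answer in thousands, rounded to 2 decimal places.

Labor force = 0.6495 × 2,587.42 = 1,680.53 thousand.
Unemployed = 0.0882 × 1,680.53 ≈ 148.22 thousand.

About 148.22 thousand are unemployed.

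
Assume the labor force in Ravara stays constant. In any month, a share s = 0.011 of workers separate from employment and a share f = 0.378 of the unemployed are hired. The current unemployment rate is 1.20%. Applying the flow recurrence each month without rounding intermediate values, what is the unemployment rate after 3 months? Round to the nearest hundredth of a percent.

With a fixed labor force, u_{t+1} = u_t + s·(1−u_t) − f·u_t = u_t·(1−s−f) + s.
Here 1−s−f = 0.611 and s = 0.011.
u_1 = 0.012000 × 0.611 + 0.011 = 0.018332.
u_2 = 0.018332 × 0.611 + 0.011 = 0.022201.
u_3 = 0.022201 × 0.611 + 0.011 = 0.024565.

Unemployment rate after three months ≈ 2.46%.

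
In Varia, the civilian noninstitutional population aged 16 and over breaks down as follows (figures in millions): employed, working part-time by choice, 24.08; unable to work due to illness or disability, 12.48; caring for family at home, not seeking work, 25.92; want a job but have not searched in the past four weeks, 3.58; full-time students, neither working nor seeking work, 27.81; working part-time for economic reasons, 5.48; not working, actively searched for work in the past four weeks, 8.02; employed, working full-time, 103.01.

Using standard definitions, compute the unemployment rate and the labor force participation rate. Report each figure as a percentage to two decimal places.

Unemployment rate ≈ 5.70%; labor force participation rate ≈ 66.83%.

Employed = 24.08 + 5.48 + 103.01 = 132.57 million (anyone who worked, including part-time for economic reasons, counts as employed).
Unemployed = 8.02 million.
Labor force = 132.57 + 8.02 = 140.59 million.
Not in labor force = 12.48 + 25.92 + 3.58 + 27.81 = 69.79 million (those not working and not actively searching are outside the labor force — including those who want a job but have given up searching).
Civilian working-age population = 140.59 + 69.79 = 210.38 million.
Unemployment rate = 8.02 / 140.59 = 5.70%.
Labor force participation rate = 140.59 / 210.38 = 66.83%.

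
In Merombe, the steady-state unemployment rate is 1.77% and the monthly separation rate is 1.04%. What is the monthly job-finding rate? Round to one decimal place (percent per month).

Job-finding rate ≈ 57.7% per month.

From u* = s/(s+f): f = s·(1−u)/u.
f = 1.04 × (1 − 0.0177) / 0.0177 = 1.0216 / 0.0177 ≈ 57.7% per month.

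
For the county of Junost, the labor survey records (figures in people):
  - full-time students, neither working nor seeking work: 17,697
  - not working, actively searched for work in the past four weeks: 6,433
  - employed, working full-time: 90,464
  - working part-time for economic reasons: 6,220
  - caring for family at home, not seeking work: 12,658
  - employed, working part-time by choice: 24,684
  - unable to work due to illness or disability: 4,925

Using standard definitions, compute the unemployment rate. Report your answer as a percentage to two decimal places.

Employed = 90,464 + 6,220 + 24,684 = 121,368 (anyone who worked, including part-time for economic reasons, counts as employed).
Unemployed = 6,433.
Labor force = 121,368 + 6,433 = 127,801.
Unemployment rate = 6,433 / 127,801 = 5.03%.

Unemployment rate ≈ 5.03%.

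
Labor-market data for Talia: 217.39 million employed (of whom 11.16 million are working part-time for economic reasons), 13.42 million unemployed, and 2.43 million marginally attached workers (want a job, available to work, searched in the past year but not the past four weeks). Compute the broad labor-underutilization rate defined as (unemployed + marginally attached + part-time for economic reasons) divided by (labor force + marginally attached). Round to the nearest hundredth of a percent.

Broad underutilization rate ≈ 11.58%.

Labor force = 217.39 + 13.42 = 230.81 million.
Numerator = 13.42 + 2.43 + 11.16 = 27.01 million.
Denominator = 230.81 + 2.43 = 233.24 million.
Broad rate = 27.01 / 233.24 = 11.58%.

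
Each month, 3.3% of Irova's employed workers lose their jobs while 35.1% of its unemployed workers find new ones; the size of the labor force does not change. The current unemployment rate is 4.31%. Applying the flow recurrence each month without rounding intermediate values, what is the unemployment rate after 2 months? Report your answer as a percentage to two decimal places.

Unemployment rate after two months ≈ 6.97%.

With a fixed labor force, u_{t+1} = u_t + s·(1−u_t) − f·u_t = u_t·(1−s−f) + s.
Here 1−s−f = 0.616 and s = 0.033.
u_1 = 0.043100 × 0.616 + 0.033 = 0.059550.
u_2 = 0.059550 × 0.616 + 0.033 = 0.069683.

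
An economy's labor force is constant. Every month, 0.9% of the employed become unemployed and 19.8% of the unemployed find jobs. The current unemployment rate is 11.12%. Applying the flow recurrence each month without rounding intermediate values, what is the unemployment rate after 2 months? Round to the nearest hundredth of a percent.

With a fixed labor force, u_{t+1} = u_t + s·(1−u_t) − f·u_t = u_t·(1−s−f) + s.
Here 1−s−f = 0.793 and s = 0.009.
u_1 = 0.111200 × 0.793 + 0.009 = 0.097182.
u_2 = 0.097182 × 0.793 + 0.009 = 0.086065.

Unemployment rate after two months ≈ 8.61%.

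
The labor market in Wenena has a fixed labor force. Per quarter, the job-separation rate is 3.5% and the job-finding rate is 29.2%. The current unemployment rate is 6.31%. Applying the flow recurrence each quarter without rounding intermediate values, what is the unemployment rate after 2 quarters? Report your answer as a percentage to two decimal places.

With a fixed labor force, u_{t+1} = u_t + s·(1−u_t) − f·u_t = u_t·(1−s−f) + s.
Here 1−s−f = 0.673 and s = 0.035.
u_1 = 0.063100 × 0.673 + 0.035 = 0.077466.
u_2 = 0.077466 × 0.673 + 0.035 = 0.087135.

Unemployment rate after two quarters ≈ 8.71%.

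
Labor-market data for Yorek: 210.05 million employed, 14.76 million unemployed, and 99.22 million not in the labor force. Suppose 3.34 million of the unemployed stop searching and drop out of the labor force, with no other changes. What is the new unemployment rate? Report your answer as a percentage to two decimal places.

New unemployment rate ≈ 5.16%.

Initially, labor force = 210.05 + 14.76 = 224.81 million, so u = 14.76/224.81 = 6.57%.
After the change, unemployed and labor force both fall by 3.34 → E = 210.05, U = 11.42, labor force = 221.47 million.
New unemployment rate = 11.42 / 221.47 = 5.16%.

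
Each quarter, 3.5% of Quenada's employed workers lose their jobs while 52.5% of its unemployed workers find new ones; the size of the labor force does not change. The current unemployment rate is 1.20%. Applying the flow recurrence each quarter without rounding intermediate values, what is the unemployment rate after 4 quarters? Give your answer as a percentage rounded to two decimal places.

Unemployment rate after four quarters ≈ 6.06%.

With a fixed labor force, u_{t+1} = u_t + s·(1−u_t) − f·u_t = u_t·(1−s−f) + s.
Here 1−s−f = 0.440 and s = 0.035.
u_1 = 0.012000 × 0.440 + 0.035 = 0.040280.
u_2 = 0.040280 × 0.440 + 0.035 = 0.052723.
u_3 = 0.052723 × 0.440 + 0.035 = 0.058198.
u_4 = 0.058198 × 0.440 + 0.035 = 0.060607.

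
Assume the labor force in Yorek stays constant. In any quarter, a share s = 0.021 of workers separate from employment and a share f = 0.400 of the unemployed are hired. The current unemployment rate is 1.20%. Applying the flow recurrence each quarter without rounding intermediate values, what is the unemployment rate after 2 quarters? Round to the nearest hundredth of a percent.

With a fixed labor force, u_{t+1} = u_t + s·(1−u_t) − f·u_t = u_t·(1−s−f) + s.
Here 1−s−f = 0.579 and s = 0.021.
u_1 = 0.012000 × 0.579 + 0.021 = 0.027948.
u_2 = 0.027948 × 0.579 + 0.021 = 0.037182.

Unemployment rate after two quarters ≈ 3.72%.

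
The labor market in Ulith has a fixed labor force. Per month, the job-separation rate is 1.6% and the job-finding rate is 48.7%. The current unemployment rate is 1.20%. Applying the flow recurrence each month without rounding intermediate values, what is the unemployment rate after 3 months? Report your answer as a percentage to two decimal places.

With a fixed labor force, u_{t+1} = u_t + s·(1−u_t) − f·u_t = u_t·(1−s−f) + s.
Here 1−s−f = 0.497 and s = 0.016.
u_1 = 0.012000 × 0.497 + 0.016 = 0.021964.
u_2 = 0.021964 × 0.497 + 0.016 = 0.026916.
u_3 = 0.026916 × 0.497 + 0.016 = 0.029377.

Unemployment rate after three months ≈ 2.94%.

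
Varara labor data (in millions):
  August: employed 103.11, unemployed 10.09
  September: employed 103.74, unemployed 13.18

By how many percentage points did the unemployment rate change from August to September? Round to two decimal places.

August: labor force = 103.11 + 10.09 = 113.20; u = 10.09/113.20 = 8.91%.
September: labor force = 103.74 + 13.18 = 116.92; u = 13.18/116.92 = 11.27%.
Change = 11.27% − 8.91% = +2.36 pp.

The unemployment rate changed by +2.36 percentage points.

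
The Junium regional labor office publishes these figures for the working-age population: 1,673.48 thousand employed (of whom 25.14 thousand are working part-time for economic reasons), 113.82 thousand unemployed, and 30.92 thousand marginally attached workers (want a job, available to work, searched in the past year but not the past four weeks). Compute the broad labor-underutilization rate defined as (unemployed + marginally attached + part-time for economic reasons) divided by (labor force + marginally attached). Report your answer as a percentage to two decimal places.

Broad underutilization rate ≈ 9.34%.

Labor force = 1,673.48 + 113.82 = 1,787.30 thousand.
Numerator = 113.82 + 30.92 + 25.14 = 169.88 thousand.
Denominator = 1,787.30 + 30.92 = 1,818.22 thousand.
Broad rate = 169.88 / 1,818.22 = 9.34%.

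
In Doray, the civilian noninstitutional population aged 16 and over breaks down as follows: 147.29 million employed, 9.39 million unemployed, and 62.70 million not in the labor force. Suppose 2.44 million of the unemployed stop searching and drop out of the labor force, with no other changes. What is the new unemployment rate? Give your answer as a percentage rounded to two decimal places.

New unemployment rate ≈ 4.51%.

Initially, labor force = 147.29 + 9.39 = 156.68 million, so u = 9.39/156.68 = 5.99%.
After the change, unemployed and labor force both fall by 2.44 → E = 147.29, U = 6.95, labor force = 154.24 million.
New unemployment rate = 6.95 / 154.24 = 4.51%.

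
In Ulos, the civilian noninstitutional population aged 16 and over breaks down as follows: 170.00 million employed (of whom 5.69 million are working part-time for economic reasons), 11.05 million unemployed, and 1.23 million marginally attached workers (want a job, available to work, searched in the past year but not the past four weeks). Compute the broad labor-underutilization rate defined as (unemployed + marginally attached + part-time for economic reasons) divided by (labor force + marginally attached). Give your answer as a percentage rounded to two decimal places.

Broad underutilization rate ≈ 9.86%.

Labor force = 170.00 + 11.05 = 181.05 million.
Numerator = 11.05 + 1.23 + 5.69 = 17.97 million.
Denominator = 181.05 + 1.23 = 182.28 million.
Broad rate = 17.97 / 182.28 = 9.86%.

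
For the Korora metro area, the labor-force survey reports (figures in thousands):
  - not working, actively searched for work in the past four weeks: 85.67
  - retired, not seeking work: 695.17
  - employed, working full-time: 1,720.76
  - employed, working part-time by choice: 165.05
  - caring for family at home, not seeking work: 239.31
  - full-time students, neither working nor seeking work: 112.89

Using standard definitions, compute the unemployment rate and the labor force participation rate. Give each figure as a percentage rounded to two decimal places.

Unemployment rate ≈ 4.35%; labor force participation rate ≈ 65.31%.

Employed = 1,720.76 + 165.05 = 1,885.81 thousand.
Unemployed = 85.67 thousand.
Labor force = 1,885.81 + 85.67 = 1,971.48 thousand.
Not in labor force = 695.17 + 239.31 + 112.89 = 1,047.37 thousand (those not working and not actively searching are outside the labor force).
Civilian working-age population = 1,971.48 + 1,047.37 = 3,018.85 thousand.
Unemployment rate = 85.67 / 1,971.48 = 4.35%.
Labor force participation rate = 1,971.48 / 3,018.85 = 65.31%.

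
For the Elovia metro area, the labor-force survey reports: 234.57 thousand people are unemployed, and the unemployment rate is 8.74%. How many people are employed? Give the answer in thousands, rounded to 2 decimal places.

Labor force = U / u = 234.57 / 0.0874 ≈ 2,683.87 thousand.
Employed = labor force − unemployed = 2,683.87 − 234.57 = 2,449.30 thousand.

About 2,449.30 thousand are employed.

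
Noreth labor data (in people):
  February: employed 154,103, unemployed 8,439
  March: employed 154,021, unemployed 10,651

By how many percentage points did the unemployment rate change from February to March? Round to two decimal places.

February: labor force = 154,103 + 8,439 = 162,542; u = 8,439/162,542 = 5.19%.
March: labor force = 154,021 + 10,651 = 164,672; u = 10,651/164,672 = 6.47%.
Change = 6.47% − 5.19% = +1.28 pp.

The unemployment rate changed by +1.28 percentage points.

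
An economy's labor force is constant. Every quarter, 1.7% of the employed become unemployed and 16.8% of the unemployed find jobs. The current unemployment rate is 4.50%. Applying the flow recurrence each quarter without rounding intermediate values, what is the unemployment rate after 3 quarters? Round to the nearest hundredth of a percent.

Unemployment rate after three quarters ≈ 6.65%.

With a fixed labor force, u_{t+1} = u_t + s·(1−u_t) − f·u_t = u_t·(1−s−f) + s.
Here 1−s−f = 0.815 and s = 0.017.
u_1 = 0.045000 × 0.815 + 0.017 = 0.053675.
u_2 = 0.053675 × 0.815 + 0.017 = 0.060745.
u_3 = 0.060745 × 0.815 + 0.017 = 0.066507.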